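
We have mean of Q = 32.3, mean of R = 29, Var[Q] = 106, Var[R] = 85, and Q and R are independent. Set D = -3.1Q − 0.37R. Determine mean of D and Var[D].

mean of D = (-3.1)·mean of Q + (-0.37)·mean of R = (-3.1)·32.3 + (-0.37)·29 = -110.86.
Var[D] = a²·Var[Q] + b²·Var[R] + 2ab·Cov(Q, R) with a = -3.1, b = -0.37.
Independence gives Cov(Q, R) = 0.
= (-3.1)²·106 + (-0.37)²·85 + 2·(-3.1)·(-0.37)·0
= 1018.66 + 11.6365 + 0 = 1030.2965.

mean of D = -110.86, Var[D] = 1030.2965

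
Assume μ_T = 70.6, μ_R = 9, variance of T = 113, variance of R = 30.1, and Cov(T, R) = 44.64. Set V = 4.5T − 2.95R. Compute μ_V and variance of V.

μ_V = 291.15, variance of V = 1365.00325

μ_V = 4.5·μ_T + (-2.95)·μ_R = 4.5·70.6 + (-2.95)·9 = 291.15.
variance of V = a²·variance of T + b²·variance of R + 2ab·Cov(T, R) with a = 4.5, b = -2.95.
= 4.5²·113 + (-2.95)²·30.1 + 2·4.5·(-2.95)·44.64
= 2288.25 + 261.94525 + (-1185.192) = 1365.00325.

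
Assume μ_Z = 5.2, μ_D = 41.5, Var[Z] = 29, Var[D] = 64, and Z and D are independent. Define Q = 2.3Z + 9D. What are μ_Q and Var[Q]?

μ_Q = 2.3·μ_Z + 9·μ_D = 2.3·5.2 + 9·41.5 = 385.46.
Var[Q] = a²·Var[Z] + b²·Var[D] + 2ab·Cov(Z, D) with a = 2.3, b = 9.
Independence gives Cov(Z, D) = 0.
= 2.3²·29 + 9²·64 + 2·2.3·9·0
= 153.41 + 5184 + 0 = 5337.41.

μ_Q = 385.46, Var[Q] = 5337.41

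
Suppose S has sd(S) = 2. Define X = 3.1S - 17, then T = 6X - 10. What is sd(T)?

sd(X) = |3.1|·2 = 6.2.
sd(T) = |6|·6.2 = 37.2.

sd(T) = 37.2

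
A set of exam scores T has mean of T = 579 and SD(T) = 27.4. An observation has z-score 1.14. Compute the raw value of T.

T = mean of T + z·SD(T) = 579 + 1.14·27.4 = 610.236.

T = 610.236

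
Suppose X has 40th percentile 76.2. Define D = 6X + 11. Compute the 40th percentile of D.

Since a = 6 > 0 the transformation is increasing, so the 40th percentile of D = a·(P_{40} of X) + b = 6·76.2 + 11 = 468.2.

40th percentile of D = 468.2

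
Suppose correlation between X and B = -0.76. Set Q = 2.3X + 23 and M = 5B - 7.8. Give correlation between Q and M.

Linear rescalings preserve correlation up to sign; here the slopes 2.3 and 5 have the same sign, so correlation between Q and M = correlation between X and B = -0.76.

correlation between Q and M = -0.76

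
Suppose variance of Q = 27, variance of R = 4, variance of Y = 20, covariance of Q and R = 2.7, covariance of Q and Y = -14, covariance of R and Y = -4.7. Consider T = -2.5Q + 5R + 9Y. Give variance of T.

variance of T = a²·variance of Q + b²·variance of R + c²·variance of Y + 2ab·covariance of Q and R + 2ac·covariance of Q and Y + 2bc·covariance of R and Y, with a = -2.5, b = 5, c = 9.
= 168.75 + 100 + 1620 + (-67.5) + 630 + (-423)
= 2028.25.

variance of T = 2028.25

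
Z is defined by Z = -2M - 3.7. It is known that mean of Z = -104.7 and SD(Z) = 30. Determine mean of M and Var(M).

mean of M = 50.5, Var(M) = 225

From Z = -2M - 3.7: mean of Z = a·mean of M + b, so mean of M = (mean of Z − b)/a = (-104.7 − (-3.7))/(-2) = 50.5.
Var(Z) = 30² = 900.
Var(Z) = a²·Var(M), so Var(M) = 900/(-2)² = 225.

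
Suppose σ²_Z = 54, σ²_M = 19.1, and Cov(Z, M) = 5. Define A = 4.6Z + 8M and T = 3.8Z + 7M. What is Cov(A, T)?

Cov(A, T) = 2326.52

By bilinearity, Cov(A, T) = ac·σ²_Z + bd·σ²_M + (ad+bc)·Cov(Z, M), with a=4.6, b=8, c=3.8, d=7.
ac·σ²_Z = 4.6·3.8·54 = 943.92
bd·σ²_M = 8·7·19.1 = 1069.6
(ad+bc)·Cov(Z, M) = (62.6)·5 = 313
Cov(A, T) = 943.92 + 1069.6 + 313 = 2326.52.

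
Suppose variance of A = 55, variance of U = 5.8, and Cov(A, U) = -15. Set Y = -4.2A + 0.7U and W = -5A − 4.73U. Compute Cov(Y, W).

By bilinearity, Cov(Y, W) = ac·variance of A + bd·variance of U + (ad+bc)·Cov(A, U), with a=-4.2, b=0.7, c=-5, d=-4.73.
ac·variance of A = (-4.2)·(-5)·55 = 1155
bd·variance of U = 0.7·(-4.73)·5.8 = -19.2038
(ad+bc)·Cov(A, U) = (16.366)·(-15) = -245.49
Cov(Y, W) = 1155 + (-19.2038) + (-245.49) = 890.3062.

Cov(Y, W) = 890.3062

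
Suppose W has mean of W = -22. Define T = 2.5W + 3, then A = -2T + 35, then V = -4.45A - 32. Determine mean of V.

mean of T = 2.5·(-22) + 3 = -52.
mean of A = (-2)·(-52) + 35 = 139.
mean of V = (-4.45)·139 + (-32) = -650.55.

mean of V = -650.55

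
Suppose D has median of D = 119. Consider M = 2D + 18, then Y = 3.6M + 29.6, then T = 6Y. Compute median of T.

median of T = 5707.2

median of M = 2·119 + 18 = 256.
median of Y = 3.6·256 + 29.6 = 951.2.
median of T = 6·951.2 = 5707.2.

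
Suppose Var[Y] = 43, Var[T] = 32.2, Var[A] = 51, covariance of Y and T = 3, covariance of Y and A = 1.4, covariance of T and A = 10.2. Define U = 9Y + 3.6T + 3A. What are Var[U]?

Var[U] = a²·Var[Y] + b²·Var[T] + c²·Var[A] + 2ab·covariance of Y and T + 2ac·covariance of Y and A + 2bc·covariance of T and A, with a = 9, b = 3.6, c = 3.
= 3483 + 417.312 + 459 + 194.4 + 75.6 + 220.32
= 4849.632.

Var[U] = 4849.632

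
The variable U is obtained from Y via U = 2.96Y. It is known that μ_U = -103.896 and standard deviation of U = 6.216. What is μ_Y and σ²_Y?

From U = 2.96Y: μ_U = a·μ_Y + b, so μ_Y = (μ_U − b)/a = (-103.896 − 0)/2.96 = -35.1.
σ²_U = 6.216² = 38.638656.
σ²_U = a²·σ²_Y, so σ²_Y = 38.638656/2.96² = 4.41.

μ_Y = -35.1, σ²_Y = 4.41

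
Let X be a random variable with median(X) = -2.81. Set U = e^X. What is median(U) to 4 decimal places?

median(U) = 0.0602

e^X is monotone on this domain, so median(U) = exp(-2.81) ≈ 0.0602.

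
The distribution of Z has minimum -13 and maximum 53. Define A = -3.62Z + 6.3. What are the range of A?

Range(A) = 238.92

Range of Z = 53 − (-13) = 66.
Range(A) = |a|·Range(Z) = |-3.62|·66 = 238.92.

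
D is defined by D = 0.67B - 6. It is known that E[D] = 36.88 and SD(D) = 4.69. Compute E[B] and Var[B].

E[B] = 64, Var[B] = 49

From D = 0.67B - 6: E[D] = a·E[B] + b, so E[B] = (E[D] − b)/a = (36.88 − (-6))/0.67 = 64.
Var[D] = 4.69² = 21.9961.
Var[D] = a²·Var[B], so Var[B] = 21.9961/0.67² = 49.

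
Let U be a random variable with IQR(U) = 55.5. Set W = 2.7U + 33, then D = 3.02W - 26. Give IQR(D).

IQR(W) = |2.7|·55.5 = 149.85.
IQR(D) = |3.02|·149.85 = 452.547.

IQR(D) = 452.547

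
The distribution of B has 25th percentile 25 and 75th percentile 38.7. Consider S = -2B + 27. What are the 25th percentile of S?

Since a = -2 < 0 the transformation is decreasing, reversing order: the 25th percentile of S corresponds to the 75th percentile of B.
So P_{25}(S) = a·P_{75}(B) + b = (-2)·38.7 + 27 = -50.4.

25th percentile of S = -50.4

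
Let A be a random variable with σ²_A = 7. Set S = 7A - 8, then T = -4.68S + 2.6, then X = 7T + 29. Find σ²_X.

σ²_X = 368113.6368

σ²_S = 7²·7 = 343.
σ²_T = (-4.68)²·343 = 7512.5232.
σ²_X = 7²·7512.5232 = 368113.6368.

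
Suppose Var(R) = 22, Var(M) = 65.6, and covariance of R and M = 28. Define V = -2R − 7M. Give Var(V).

Var(V) = a²·Var(R) + b²·Var(M) + 2ab·covariance of R and M with a = -2, b = -7.
= (-2)²·22 + (-7)²·65.6 + 2·(-2)·(-7)·28
= 88 + 3214.4 + 784 = 4086.4.

Var(V) = 4086.4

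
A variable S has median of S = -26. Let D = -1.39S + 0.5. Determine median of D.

median of D = 36.64

A linear map preserves order up to sign, so median of D = a·median of S + b = (-1.39)·(-26) + 0.5 = 36.64.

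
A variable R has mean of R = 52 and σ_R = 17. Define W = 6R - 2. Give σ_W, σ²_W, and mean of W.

W = 6R - 2 is linear with a = 6, b = -2.
σ_W = |a|·σ_R = |6|·17 = 102.
σ²_R = 17² = 289.
σ²_W = a²·σ²_R = 6²·289 = 10404 (the additive constant -2 does not affect variance).
mean of W = a·mean of R + b = 6·52 + (-2) = 310.

σ_W = 102, σ²_W = 10404, mean of W = 310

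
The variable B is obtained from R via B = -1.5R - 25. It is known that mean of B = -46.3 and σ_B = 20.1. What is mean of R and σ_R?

mean of R = 14.2, σ_R = 13.4

From B = -1.5R - 25: mean of B = a·mean of R + b, so mean of R = (mean of B − b)/a = (-46.3 − (-25))/(-1.5) = 14.2.
σ_B = |a|·σ_R, so σ_R = 20.1/|-1.5| = 13.4.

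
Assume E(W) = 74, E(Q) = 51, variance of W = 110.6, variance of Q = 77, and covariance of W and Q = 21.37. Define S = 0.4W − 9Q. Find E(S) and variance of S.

E(S) = 0.4·E(W) + (-9)·E(Q) = 0.4·74 + (-9)·51 = -429.4.
variance of S = a²·variance of W + b²·variance of Q + 2ab·covariance of W and Q with a = 0.4, b = -9.
= 0.4²·110.6 + (-9)²·77 + 2·0.4·(-9)·21.37
= 17.696 + 6237 + (-153.864) = 6100.832.

E(S) = -429.4, variance of S = 6100.832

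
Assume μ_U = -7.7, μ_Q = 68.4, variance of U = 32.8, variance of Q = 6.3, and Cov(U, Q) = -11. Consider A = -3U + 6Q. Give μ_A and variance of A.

μ_A = (-3)·μ_U + 6·μ_Q = (-3)·(-7.7) + 6·68.4 = 433.5.
variance of A = a²·variance of U + b²·variance of Q + 2ab·Cov(U, Q) with a = -3, b = 6.
= (-3)²·32.8 + 6²·6.3 + 2·(-3)·6·(-11)
= 295.2 + 226.8 + 396 = 918.

μ_A = 433.5, variance of A = 918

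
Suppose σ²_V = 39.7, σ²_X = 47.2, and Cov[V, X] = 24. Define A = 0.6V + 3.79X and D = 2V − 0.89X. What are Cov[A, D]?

By bilinearity, Cov[A, D] = ac·σ²_V + bd·σ²_X + (ad+bc)·Cov[V, X], with a=0.6, b=3.79, c=2, d=-0.89.
ac·σ²_V = 0.6·2·39.7 = 47.64
bd·σ²_X = 3.79·(-0.89)·47.2 = -159.21032
(ad+bc)·Cov[V, X] = (7.046)·24 = 169.104
Cov[A, D] = 47.64 + (-159.21032) + 169.104 = 57.53368.

Cov[A, D] = 57.53368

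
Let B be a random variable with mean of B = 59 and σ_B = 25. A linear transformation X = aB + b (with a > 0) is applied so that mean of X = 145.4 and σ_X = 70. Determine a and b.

a = 2.8, b = -19.8

σ_X = a·σ_B (a > 0), so a = 70/25 = 2.8.
mean of X = a·mean of B + b, so b = 145.4 − 2.8·59 = -19.8.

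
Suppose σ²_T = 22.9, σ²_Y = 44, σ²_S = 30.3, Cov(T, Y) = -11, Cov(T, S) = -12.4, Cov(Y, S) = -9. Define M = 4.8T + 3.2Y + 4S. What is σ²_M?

σ²_M = 418.496

σ²_M = a²·σ²_T + b²·σ²_Y + c²·σ²_S + 2ab·Cov(T, Y) + 2ac·Cov(T, S) + 2bc·Cov(Y, S), with a = 4.8, b = 3.2, c = 4.
= 527.616 + 450.56 + 484.8 + (-337.92) + (-476.16) + (-230.4)
= 418.496.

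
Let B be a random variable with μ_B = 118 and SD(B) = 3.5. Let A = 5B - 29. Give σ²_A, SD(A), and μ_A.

A = 5B - 29 is linear with a = 5, b = -29.
σ²_B = 3.5² = 12.25.
σ²_A = a²·σ²_B = 5²·12.25 = 306.25 (the additive constant -29 does not affect variance).
SD(A) = |a|·SD(B) = |5|·3.5 = 17.5.
μ_A = a·μ_B + b = 5·118 + (-29) = 561.

σ²_A = 306.25, SD(A) = 17.5, μ_A = 561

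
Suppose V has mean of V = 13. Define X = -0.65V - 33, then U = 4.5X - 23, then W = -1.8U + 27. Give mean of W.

mean of W = 404.145

mean of X = (-0.65)·13 + (-33) = -41.45.
mean of U = 4.5·(-41.45) + (-23) = -209.525.
mean of W = (-1.8)·(-209.525) + 27 = 404.145.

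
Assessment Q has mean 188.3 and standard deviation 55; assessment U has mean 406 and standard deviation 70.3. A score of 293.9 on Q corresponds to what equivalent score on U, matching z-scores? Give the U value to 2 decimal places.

z = (293.9 − 188.3)/55 = 1.92.
U = 406 + z·70.3 = 406 + (293.9 − 188.3)·70.3/55 ≈ 540.98.

U = 540.98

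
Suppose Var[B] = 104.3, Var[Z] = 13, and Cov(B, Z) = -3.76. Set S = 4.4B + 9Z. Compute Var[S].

Var[S] = 2774.456

Var[S] = a²·Var[B] + b²·Var[Z] + 2ab·Cov(B, Z) with a = 4.4, b = 9.
= 4.4²·104.3 + 9²·13 + 2·4.4·9·(-3.76)
= 2019.248 + 1053 + (-297.792) = 2774.456.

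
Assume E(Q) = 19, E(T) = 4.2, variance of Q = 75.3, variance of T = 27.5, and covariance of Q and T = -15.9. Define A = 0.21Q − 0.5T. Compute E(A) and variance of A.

E(A) = 0.21·E(Q) + (-0.5)·E(T) = 0.21·19 + (-0.5)·4.2 = 1.89.
variance of A = a²·variance of Q + b²·variance of T + 2ab·covariance of Q and T with a = 0.21, b = -0.5.
= 0.21²·75.3 + (-0.5)²·27.5 + 2·0.21·(-0.5)·(-15.9)
= 3.32073 + 6.875 + 3.339 = 13.53473.

E(A) = 1.89, variance of A = 13.53473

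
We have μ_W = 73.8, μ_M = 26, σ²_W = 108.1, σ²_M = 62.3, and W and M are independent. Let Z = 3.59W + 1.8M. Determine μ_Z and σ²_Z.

μ_Z = 3.59·μ_W + 1.8·μ_M = 3.59·73.8 + 1.8·26 = 311.742.
σ²_Z = a²·σ²_W + b²·σ²_M + 2ab·Cov(W, M) with a = 3.59, b = 1.8.
Independence gives Cov(W, M) = 0.
= 3.59²·108.1 + 1.8²·62.3 + 2·3.59·1.8·0
= 1393.20361 + 201.852 + 0 = 1595.05561.

μ_Z = 311.742, σ²_Z = 1595.05561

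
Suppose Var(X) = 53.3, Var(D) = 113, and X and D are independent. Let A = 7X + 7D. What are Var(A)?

Var(A) = a²·Var(X) + b²·Var(D) + 2ab·covariance of X and D with a = 7, b = 7.
Independence gives covariance of X and D = 0.
= 7²·53.3 + 7²·113 + 2·7·7·0
= 2611.7 + 5537 + 0 = 8148.7.

Var(A) = 8148.7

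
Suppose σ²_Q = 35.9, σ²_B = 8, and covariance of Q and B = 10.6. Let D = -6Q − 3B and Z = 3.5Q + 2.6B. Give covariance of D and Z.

covariance of D and Z = -1092.96

By bilinearity, covariance of D and Z = ac·σ²_Q + bd·σ²_B + (ad+bc)·covariance of Q and B, with a=-6, b=-3, c=3.5, d=2.6.
ac·σ²_Q = (-6)·3.5·35.9 = -753.9
bd·σ²_B = (-3)·2.6·8 = -62.4
(ad+bc)·covariance of Q and B = (-26.1)·10.6 = -276.66
covariance of D and Z = -753.9 + (-62.4) + (-276.66) = -1092.96.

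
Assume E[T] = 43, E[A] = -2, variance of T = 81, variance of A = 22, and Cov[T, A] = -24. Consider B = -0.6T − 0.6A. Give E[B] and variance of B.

E[B] = -24.6, variance of B = 19.8

E[B] = (-0.6)·E[T] + (-0.6)·E[A] = (-0.6)·43 + (-0.6)·(-2) = -24.6.
variance of B = a²·variance of T + b²·variance of A + 2ab·Cov[T, A] with a = -0.6, b = -0.6.
= (-0.6)²·81 + (-0.6)²·22 + 2·(-0.6)·(-0.6)·(-24)
= 29.16 + 7.92 + (-17.28) = 19.8.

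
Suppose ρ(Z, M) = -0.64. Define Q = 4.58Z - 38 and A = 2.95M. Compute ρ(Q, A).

ρ(Q, A) = -0.64

Linear rescalings preserve correlation up to sign; here the slopes 4.58 and 2.95 have the same sign, so ρ(Q, A) = ρ(Z, M) = -0.64.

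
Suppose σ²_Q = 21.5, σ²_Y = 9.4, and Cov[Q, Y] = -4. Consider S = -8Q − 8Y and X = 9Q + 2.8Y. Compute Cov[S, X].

By bilinearity, Cov[S, X] = ac·σ²_Q + bd·σ²_Y + (ad+bc)·Cov[Q, Y], with a=-8, b=-8, c=9, d=2.8.
ac·σ²_Q = (-8)·9·21.5 = -1548
bd·σ²_Y = (-8)·2.8·9.4 = -210.56
(ad+bc)·Cov[Q, Y] = (-94.4)·(-4) = 377.6
Cov[S, X] = -1548 + (-210.56) + 377.6 = -1380.96.

Cov[S, X] = -1380.96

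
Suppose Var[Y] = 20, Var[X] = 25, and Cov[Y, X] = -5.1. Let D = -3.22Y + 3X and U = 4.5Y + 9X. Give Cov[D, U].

Cov[D, U] = 464.148

By bilinearity, Cov[D, U] = ac·Var[Y] + bd·Var[X] + (ad+bc)·Cov[Y, X], with a=-3.22, b=3, c=4.5, d=9.
ac·Var[Y] = (-3.22)·4.5·20 = -289.8
bd·Var[X] = 3·9·25 = 675
(ad+bc)·Cov[Y, X] = (-15.48)·(-5.1) = 78.948
Cov[D, U] = -289.8 + 675 + 78.948 = 464.148.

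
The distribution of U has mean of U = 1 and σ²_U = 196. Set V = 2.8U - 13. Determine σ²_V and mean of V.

V = 2.8U - 13 is linear with a = 2.8, b = -13.
σ²_V = a²·σ²_U = 2.8²·196 = 1536.64 (the additive constant -13 does not affect variance).
mean of V = a·mean of U + b = 2.8·1 + (-13) = -10.2.

σ²_V = 1536.64, mean of V = -10.2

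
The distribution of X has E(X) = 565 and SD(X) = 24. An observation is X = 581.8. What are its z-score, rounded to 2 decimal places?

z = (X − E(X)) / SD(X) = (581.8 − 565) / 24 = 0.70.

z = 0.70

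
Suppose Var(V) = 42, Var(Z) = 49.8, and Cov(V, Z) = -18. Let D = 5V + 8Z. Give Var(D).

Var(D) = a²·Var(V) + b²·Var(Z) + 2ab·Cov(V, Z) with a = 5, b = 8.
= 5²·42 + 8²·49.8 + 2·5·8·(-18)
= 1050 + 3187.2 + (-1440) = 2797.2.

Var(D) = 2797.2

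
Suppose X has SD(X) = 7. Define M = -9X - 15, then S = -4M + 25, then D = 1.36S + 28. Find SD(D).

SD(D) = 342.72

SD(M) = |-9|·7 = 63.
SD(S) = |-4|·63 = 252.
SD(D) = |1.36|·252 = 342.72.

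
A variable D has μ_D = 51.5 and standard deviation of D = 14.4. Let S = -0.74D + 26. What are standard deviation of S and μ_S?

S = -0.74D + 26 is linear with a = -0.74, b = 26.
standard deviation of S = |a|·standard deviation of D = |-0.74|·14.4 = 10.656.
μ_S = a·μ_D + b = (-0.74)·51.5 + 26 = -12.11.

standard deviation of S = 10.656, μ_S = -12.11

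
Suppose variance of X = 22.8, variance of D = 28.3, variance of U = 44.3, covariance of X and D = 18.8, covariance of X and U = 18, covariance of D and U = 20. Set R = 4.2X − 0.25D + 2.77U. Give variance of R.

variance of R = 1095.51422

variance of R = a²·variance of X + b²·variance of D + c²·variance of U + 2ab·covariance of X and D + 2ac·covariance of X and U + 2bc·covariance of D and U, with a = 4.2, b = -0.25, c = 2.77.
= 402.192 + 1.76875 + 339.90947 + (-39.48) + 418.824 + (-27.7)
= 1095.51422.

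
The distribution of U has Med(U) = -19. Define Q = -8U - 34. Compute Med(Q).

A linear map preserves order up to sign, so Med(Q) = a·Med(U) + b = (-8)·(-19) + (-34) = 118.

Med(Q) = 118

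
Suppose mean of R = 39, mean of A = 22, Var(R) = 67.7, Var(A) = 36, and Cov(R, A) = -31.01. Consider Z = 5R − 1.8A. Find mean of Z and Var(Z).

mean of Z = 5·mean of R + (-1.8)·mean of A = 5·39 + (-1.8)·22 = 155.4.
Var(Z) = a²·Var(R) + b²·Var(A) + 2ab·Cov(R, A) with a = 5, b = -1.8.
= 5²·67.7 + (-1.8)²·36 + 2·5·(-1.8)·(-31.01)
= 1692.5 + 116.64 + 558.18 = 2367.32.

mean of Z = 155.4, Var(Z) = 2367.32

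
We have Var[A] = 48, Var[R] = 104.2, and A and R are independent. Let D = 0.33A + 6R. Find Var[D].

Var[D] = 3756.4272

Var[D] = a²·Var[A] + b²·Var[R] + 2ab·covariance of A and R with a = 0.33, b = 6.
Independence gives covariance of A and R = 0.
= 0.33²·48 + 6²·104.2 + 2·0.33·6·0
= 5.2272 + 3751.2 + 0 = 3756.4272.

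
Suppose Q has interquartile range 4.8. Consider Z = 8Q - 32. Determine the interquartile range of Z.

Under Z = aQ + b, IQR(Z) = |a|·IQR(Q) = |8|·4.8 = 38.4 (shifts cancel; spread scales by |a|).

IQR(Z) = 38.4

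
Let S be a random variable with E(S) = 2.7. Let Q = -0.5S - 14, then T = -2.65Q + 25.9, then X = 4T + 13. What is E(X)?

E(Q) = (-0.5)·2.7 + (-14) = -15.35.
E(T) = (-2.65)·(-15.35) + 25.9 = 66.5775.
E(X) = 4·66.5775 + 13 = 279.31.

E(X) = 279.31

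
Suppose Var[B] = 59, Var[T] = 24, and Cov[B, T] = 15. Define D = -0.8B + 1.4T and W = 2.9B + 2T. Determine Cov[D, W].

By bilinearity, Cov[D, W] = ac·Var[B] + bd·Var[T] + (ad+bc)·Cov[B, T], with a=-0.8, b=1.4, c=2.9, d=2.
ac·Var[B] = (-0.8)·2.9·59 = -136.88
bd·Var[T] = 1.4·2·24 = 67.2
(ad+bc)·Cov[B, T] = (2.46)·15 = 36.9
Cov[D, W] = -136.88 + 67.2 + 36.9 = -32.78.

Cov[D, W] = -32.78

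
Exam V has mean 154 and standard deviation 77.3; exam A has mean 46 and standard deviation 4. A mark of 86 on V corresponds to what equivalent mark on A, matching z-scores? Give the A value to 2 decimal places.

z = (86 − 154)/77.3 ≈ -0.8797.
A = 46 + z·4 = 46 + (86 − 154)·4/77.3 ≈ 42.48.

A = 42.48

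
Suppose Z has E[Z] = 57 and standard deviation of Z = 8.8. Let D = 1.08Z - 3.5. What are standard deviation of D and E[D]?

standard deviation of D = 9.504, E[D] = 58.06

D = 1.08Z - 3.5 is linear with a = 1.08, b = -3.5.
standard deviation of D = |a|·standard deviation of Z = |1.08|·8.8 = 9.504.
E[D] = a·E[Z] + b = 1.08·57 + (-3.5) = 58.06.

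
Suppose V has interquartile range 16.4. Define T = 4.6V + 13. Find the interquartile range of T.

IQR(T) = 75.44

Under T = aV + b, IQR(T) = |a|·IQR(V) = |4.6|·16.4 = 75.44 (shifts cancel; spread scales by |a|).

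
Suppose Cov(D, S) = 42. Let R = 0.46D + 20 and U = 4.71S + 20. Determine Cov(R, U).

Cov(R, U) = 90.9972

Cov(R, U) = a·c·Cov(D, S) = 0.46·4.71·42 = 90.9972. Additive constants drop out.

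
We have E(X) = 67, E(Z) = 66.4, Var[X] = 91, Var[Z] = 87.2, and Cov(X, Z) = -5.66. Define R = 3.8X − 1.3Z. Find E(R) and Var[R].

E(R) = 3.8·E(X) + (-1.3)·E(Z) = 3.8·67 + (-1.3)·66.4 = 168.28.
Var[R] = a²·Var[X] + b²·Var[Z] + 2ab·Cov(X, Z) with a = 3.8, b = -1.3.
= 3.8²·91 + (-1.3)²·87.2 + 2·3.8·(-1.3)·(-5.66)
= 1314.04 + 147.368 + 55.9208 = 1517.3288.

E(R) = 168.28, Var[R] = 1517.3288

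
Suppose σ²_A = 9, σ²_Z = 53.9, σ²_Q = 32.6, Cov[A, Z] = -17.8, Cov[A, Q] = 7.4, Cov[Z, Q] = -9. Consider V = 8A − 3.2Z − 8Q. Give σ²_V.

σ²_V = 2717.696

σ²_V = a²·σ²_A + b²·σ²_Z + c²·σ²_Q + 2ab·Cov[A, Z] + 2ac·Cov[A, Q] + 2bc·Cov[Z, Q], with a = 8, b = -3.2, c = -8.
= 576 + 551.936 + 2086.4 + 911.36 + (-947.2) + (-460.8)
= 2717.696.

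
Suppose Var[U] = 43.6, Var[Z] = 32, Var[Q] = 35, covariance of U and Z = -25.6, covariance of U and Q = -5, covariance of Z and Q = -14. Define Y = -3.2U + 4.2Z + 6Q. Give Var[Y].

Var[Y] = a²·Var[U] + b²·Var[Z] + c²·Var[Q] + 2ab·covariance of U and Z + 2ac·covariance of U and Q + 2bc·covariance of Z and Q, with a = -3.2, b = 4.2, c = 6.
= 446.464 + 564.48 + 1260 + 688.128 + 192 + (-705.6)
= 2445.472.

Var[Y] = 2445.472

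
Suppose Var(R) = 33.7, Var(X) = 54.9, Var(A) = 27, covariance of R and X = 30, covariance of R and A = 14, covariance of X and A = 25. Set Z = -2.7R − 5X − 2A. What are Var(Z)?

Var(Z) = 3187.373

Var(Z) = a²·Var(R) + b²·Var(X) + c²·Var(A) + 2ab·covariance of R and X + 2ac·covariance of R and A + 2bc·covariance of X and A, with a = -2.7, b = -5, c = -2.
= 245.673 + 1372.5 + 108 + 810 + 151.2 + 500
= 3187.373.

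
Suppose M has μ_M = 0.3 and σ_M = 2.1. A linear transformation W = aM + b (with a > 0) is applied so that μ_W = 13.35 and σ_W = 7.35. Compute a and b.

a = 3.5, b = 12.3

σ_W = a·σ_M (a > 0), so a = 7.35/2.1 = 3.5.
μ_W = a·μ_M + b, so b = 13.35 − 3.5·0.3 = 12.3.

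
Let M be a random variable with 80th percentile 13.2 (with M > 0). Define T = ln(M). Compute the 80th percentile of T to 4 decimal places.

80th percentile of T = 2.5802

ln(M) is increasing, so P_{80}(T) = g(P_{80}(M)) ≈ 2.5802.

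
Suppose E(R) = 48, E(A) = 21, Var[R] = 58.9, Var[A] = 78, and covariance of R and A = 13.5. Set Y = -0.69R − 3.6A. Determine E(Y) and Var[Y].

E(Y) = (-0.69)·E(R) + (-3.6)·E(A) = (-0.69)·48 + (-3.6)·21 = -108.72.
Var[Y] = a²·Var[R] + b²·Var[A] + 2ab·covariance of R and A with a = -0.69, b = -3.6.
= (-0.69)²·58.9 + (-3.6)²·78 + 2·(-0.69)·(-3.6)·13.5
= 28.04229 + 1010.88 + 67.068 = 1105.99029.

E(Y) = -108.72, Var[Y] = 1105.99029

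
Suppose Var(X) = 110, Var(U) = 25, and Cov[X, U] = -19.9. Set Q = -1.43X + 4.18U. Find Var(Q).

Var(Q) = a²·Var(X) + b²·Var(U) + 2ab·Cov[X, U] with a = -1.43, b = 4.18.
= (-1.43)²·110 + 4.18²·25 + 2·(-1.43)·4.18·(-19.9)
= 224.939 + 436.81 + 237.90052 = 899.64952.

Var(Q) = 899.64952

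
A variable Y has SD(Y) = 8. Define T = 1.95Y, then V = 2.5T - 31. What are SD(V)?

SD(V) = 39

SD(T) = |1.95|·8 = 15.6.
SD(V) = |2.5|·15.6 = 39.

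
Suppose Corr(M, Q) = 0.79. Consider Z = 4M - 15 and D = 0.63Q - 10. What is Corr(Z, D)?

Linear rescalings preserve correlation up to sign; here the slopes 4 and 0.63 have the same sign, so Corr(Z, D) = Corr(M, Q) = 0.79.

Corr(Z, D) = 0.79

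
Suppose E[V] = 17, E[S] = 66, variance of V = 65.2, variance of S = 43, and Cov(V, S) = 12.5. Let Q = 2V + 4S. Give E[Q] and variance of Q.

E[Q] = 2·E[V] + 4·E[S] = 2·17 + 4·66 = 298.
variance of Q = a²·variance of V + b²·variance of S + 2ab·Cov(V, S) with a = 2, b = 4.
= 2²·65.2 + 4²·43 + 2·2·4·12.5
= 260.8 + 688 + 200 = 1148.8.

E[Q] = 298, variance of Q = 1148.8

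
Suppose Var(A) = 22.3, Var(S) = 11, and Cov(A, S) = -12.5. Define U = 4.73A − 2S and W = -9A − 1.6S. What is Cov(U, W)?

Cov(U, W) = -1044.511

By bilinearity, Cov(U, W) = ac·Var(A) + bd·Var(S) + (ad+bc)·Cov(A, S), with a=4.73, b=-2, c=-9, d=-1.6.
ac·Var(A) = 4.73·(-9)·22.3 = -949.311
bd·Var(S) = (-2)·(-1.6)·11 = 35.2
(ad+bc)·Cov(A, S) = (10.432)·(-12.5) = -130.4
Cov(U, W) = -949.311 + 35.2 + (-130.4) = -1044.511.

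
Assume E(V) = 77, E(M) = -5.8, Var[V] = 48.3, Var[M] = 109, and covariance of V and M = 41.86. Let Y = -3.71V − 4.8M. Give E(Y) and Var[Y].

E(Y) = -257.83, Var[Y] = 4667.05179

E(Y) = (-3.71)·E(V) + (-4.8)·E(M) = (-3.71)·77 + (-4.8)·(-5.8) = -257.83.
Var[Y] = a²·Var[V] + b²·Var[M] + 2ab·covariance of V and M with a = -3.71, b = -4.8.
= (-3.71)²·48.3 + (-4.8)²·109 + 2·(-3.71)·(-4.8)·41.86
= 664.80603 + 2511.36 + 1490.88576 = 4667.05179.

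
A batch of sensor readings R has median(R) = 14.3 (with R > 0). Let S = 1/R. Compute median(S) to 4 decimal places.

median(S) = 0.0699

1/R is monotone on this domain, so median(S) = 1/(14.3) ≈ 0.0699.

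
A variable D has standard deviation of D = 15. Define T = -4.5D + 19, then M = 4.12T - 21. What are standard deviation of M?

standard deviation of T = |-4.5|·15 = 67.5.
standard deviation of M = |4.12|·67.5 = 278.1.

standard deviation of M = 278.1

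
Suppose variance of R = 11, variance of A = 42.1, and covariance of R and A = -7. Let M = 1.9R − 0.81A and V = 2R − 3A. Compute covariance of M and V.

covariance of M and V = 195.343

By bilinearity, covariance of M and V = ac·variance of R + bd·variance of A + (ad+bc)·covariance of R and A, with a=1.9, b=-0.81, c=2, d=-3.
ac·variance of R = 1.9·2·11 = 41.8
bd·variance of A = (-0.81)·(-3)·42.1 = 102.303
(ad+bc)·covariance of R and A = (-7.32)·(-7) = 51.24
covariance of M and V = 41.8 + 102.303 + 51.24 = 195.343.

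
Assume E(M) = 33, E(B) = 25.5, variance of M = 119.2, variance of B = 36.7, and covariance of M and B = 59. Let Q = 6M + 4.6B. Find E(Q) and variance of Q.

E(Q) = 315.3, variance of Q = 8324.572

E(Q) = 6·E(M) + 4.6·E(B) = 6·33 + 4.6·25.5 = 315.3.
variance of Q = a²·variance of M + b²·variance of B + 2ab·covariance of M and B with a = 6, b = 4.6.
= 6²·119.2 + 4.6²·36.7 + 2·6·4.6·59
= 4291.2 + 776.572 + 3256.8 = 8324.572.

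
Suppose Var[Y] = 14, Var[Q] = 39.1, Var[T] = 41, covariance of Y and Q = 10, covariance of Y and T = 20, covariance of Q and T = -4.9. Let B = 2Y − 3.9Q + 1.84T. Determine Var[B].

Var[B] = 851.0454

Var[B] = a²·Var[Y] + b²·Var[Q] + c²·Var[T] + 2ab·covariance of Y and Q + 2ac·covariance of Y and T + 2bc·covariance of Q and T, with a = 2, b = -3.9, c = 1.84.
= 56 + 594.711 + 138.8096 + (-156) + 147.2 + 70.3248
= 851.0454.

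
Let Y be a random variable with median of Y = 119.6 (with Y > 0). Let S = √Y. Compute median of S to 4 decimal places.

median of S = 10.9362

√Y is monotone on this domain, so median of S = √(119.6) ≈ 10.9362.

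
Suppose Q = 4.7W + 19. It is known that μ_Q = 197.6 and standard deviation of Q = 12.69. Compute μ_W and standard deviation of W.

From Q = 4.7W + 19: μ_Q = a·μ_W + b, so μ_W = (μ_Q − b)/a = (197.6 − 19)/4.7 = 38.
standard deviation of Q = |a|·standard deviation of W, so standard deviation of W = 12.69/|4.7| = 2.7.

μ_W = 38, standard deviation of W = 2.7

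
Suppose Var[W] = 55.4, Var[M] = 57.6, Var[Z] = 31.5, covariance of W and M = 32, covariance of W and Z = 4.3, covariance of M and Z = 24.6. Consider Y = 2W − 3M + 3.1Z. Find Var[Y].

Var[Y] = 254.475

Var[Y] = a²·Var[W] + b²·Var[M] + c²·Var[Z] + 2ab·covariance of W and M + 2ac·covariance of W and Z + 2bc·covariance of M and Z, with a = 2, b = -3, c = 3.1.
= 221.6 + 518.4 + 302.715 + (-384) + 53.32 + (-457.56)
= 254.475.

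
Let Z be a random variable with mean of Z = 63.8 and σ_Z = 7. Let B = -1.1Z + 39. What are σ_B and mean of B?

B = -1.1Z + 39 is linear with a = -1.1, b = 39.
σ_B = |a|·σ_Z = |-1.1|·7 = 7.7.
mean of B = a·mean of Z + b = (-1.1)·63.8 + 39 = -31.18.

σ_B = 7.7, mean of B = -31.18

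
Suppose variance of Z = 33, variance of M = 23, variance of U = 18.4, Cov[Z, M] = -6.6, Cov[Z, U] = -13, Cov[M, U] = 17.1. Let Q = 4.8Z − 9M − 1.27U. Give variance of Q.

variance of Q = 3772.63936

variance of Q = a²·variance of Z + b²·variance of M + c²·variance of U + 2ab·Cov[Z, M] + 2ac·Cov[Z, U] + 2bc·Cov[M, U], with a = 4.8, b = -9, c = -1.27.
= 760.32 + 1863 + 29.67736 + 570.24 + 158.496 + 390.906
= 3772.63936.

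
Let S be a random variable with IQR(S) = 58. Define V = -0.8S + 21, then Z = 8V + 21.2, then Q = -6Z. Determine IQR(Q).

IQR(Q) = 2227.2

IQR(V) = |-0.8|·58 = 46.4.
IQR(Z) = |8|·46.4 = 371.2.
IQR(Q) = |-6|·371.2 = 2227.2.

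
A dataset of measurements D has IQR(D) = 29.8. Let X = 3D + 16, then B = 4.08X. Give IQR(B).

IQR(B) = 364.752

IQR(X) = |3|·29.8 = 89.4.
IQR(B) = |4.08|·89.4 = 364.752.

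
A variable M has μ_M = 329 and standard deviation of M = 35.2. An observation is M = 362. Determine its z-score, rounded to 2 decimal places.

z = (M − μ_M) / standard deviation of M = (362 − 329) / 35.2 ≈ 0.94.

z = 0.94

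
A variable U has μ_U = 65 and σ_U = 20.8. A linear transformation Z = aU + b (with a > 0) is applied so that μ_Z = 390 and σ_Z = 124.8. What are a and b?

σ_Z = a·σ_U (a > 0), so a = 124.8/20.8 = 6.
μ_Z = a·μ_U + b, so b = 390 − 6·65 = 0.

a = 6, b = 0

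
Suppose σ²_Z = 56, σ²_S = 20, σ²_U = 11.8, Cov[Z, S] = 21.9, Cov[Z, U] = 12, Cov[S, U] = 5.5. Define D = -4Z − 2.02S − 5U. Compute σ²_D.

σ²_D = 2217.612

σ²_D = a²·σ²_Z + b²·σ²_S + c²·σ²_U + 2ab·Cov[Z, S] + 2ac·Cov[Z, U] + 2bc·Cov[S, U], with a = -4, b = -2.02, c = -5.
= 896 + 81.608 + 295 + 353.904 + 480 + 111.1
= 2217.612.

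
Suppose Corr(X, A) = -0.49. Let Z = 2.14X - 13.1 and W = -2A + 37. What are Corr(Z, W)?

Linear rescalings preserve |correlation|; the slopes 2.14 and -2 have opposite signs, so the correlation flips sign: Corr(Z, W) = −Corr(X, A) = 0.49.

Corr(Z, W) = 0.49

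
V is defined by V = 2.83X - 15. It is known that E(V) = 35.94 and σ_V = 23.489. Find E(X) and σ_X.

From V = 2.83X - 15: E(V) = a·E(X) + b, so E(X) = (E(V) − b)/a = (35.94 − (-15))/2.83 = 18.
σ_V = |a|·σ_X, so σ_X = 23.489/|2.83| = 8.3.

E(X) = 18, σ_X = 8.3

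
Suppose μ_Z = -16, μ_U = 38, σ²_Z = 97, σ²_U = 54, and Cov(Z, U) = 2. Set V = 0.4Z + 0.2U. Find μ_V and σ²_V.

μ_V = 1.2, σ²_V = 18

μ_V = 0.4·μ_Z + 0.2·μ_U = 0.4·(-16) + 0.2·38 = 1.2.
σ²_V = a²·σ²_Z + b²·σ²_U + 2ab·Cov(Z, U) with a = 0.4, b = 0.2.
= 0.4²·97 + 0.2²·54 + 2·0.4·0.2·2
= 15.52 + 2.16 + 0.32 = 18.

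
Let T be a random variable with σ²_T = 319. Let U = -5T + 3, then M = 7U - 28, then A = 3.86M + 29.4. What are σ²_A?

σ²_A = 5822391.19

σ²_U = (-5)²·319 = 7975.
σ²_M = 7²·7975 = 390775.
σ²_A = 3.86²·390775 = 5822391.19.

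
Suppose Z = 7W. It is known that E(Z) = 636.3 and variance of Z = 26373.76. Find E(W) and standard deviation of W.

E(W) = 90.9, standard deviation of W = 23.2

From Z = 7W: E(Z) = a·E(W) + b, so E(W) = (E(Z) − b)/a = (636.3 − 0)/7 = 90.9.
standard deviation of Z = √26373.76 = 162.4.
standard deviation of Z = |a|·standard deviation of W, so standard deviation of W = 162.4/|7| = 23.2.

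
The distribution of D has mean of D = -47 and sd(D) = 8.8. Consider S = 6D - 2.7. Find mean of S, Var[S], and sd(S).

S = 6D - 2.7 is linear with a = 6, b = -2.7.
mean of S = a·mean of D + b = 6·(-47) + (-2.7) = -284.7.
Var[D] = 8.8² = 77.44.
Var[S] = a²·Var[D] = 6²·77.44 = 2787.84 (the additive constant -2.7 does not affect variance).
sd(S) = |a|·sd(D) = |6|·8.8 = 52.8.

mean of S = -284.7, Var[S] = 2787.84, sd(S) = 52.8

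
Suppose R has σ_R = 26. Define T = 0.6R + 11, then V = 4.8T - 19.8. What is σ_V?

σ_T = |0.6|·26 = 15.6.
σ_V = |4.8|·15.6 = 74.88.

σ_V = 74.88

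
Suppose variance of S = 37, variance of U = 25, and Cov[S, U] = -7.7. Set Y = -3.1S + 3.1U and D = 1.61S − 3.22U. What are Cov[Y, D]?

Cov[Y, D] = -549.5091

By bilinearity, Cov[Y, D] = ac·variance of S + bd·variance of U + (ad+bc)·Cov[S, U], with a=-3.1, b=3.1, c=1.61, d=-3.22.
ac·variance of S = (-3.1)·1.61·37 = -184.667
bd·variance of U = 3.1·(-3.22)·25 = -249.55
(ad+bc)·Cov[S, U] = (14.973)·(-7.7) = -115.2921
Cov[Y, D] = -184.667 + (-249.55) + (-115.2921) = -549.5091.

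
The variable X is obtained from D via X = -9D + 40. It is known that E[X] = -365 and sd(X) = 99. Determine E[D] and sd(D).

E[D] = 45, sd(D) = 11

From X = -9D + 40: E[X] = a·E[D] + b, so E[D] = (E[X] − b)/a = (-365 − 40)/(-9) = 45.
sd(X) = |a|·sd(D), so sd(D) = 99/|-9| = 11.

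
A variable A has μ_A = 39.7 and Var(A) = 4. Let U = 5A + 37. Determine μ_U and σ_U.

μ_U = 235.5, σ_U = 10

U = 5A + 37 is linear with a = 5, b = 37.
μ_U = a·μ_A + b = 5·39.7 + 37 = 235.5.
σ_A = √4 = 2.
σ_U = |a|·σ_A = |5|·2 = 10.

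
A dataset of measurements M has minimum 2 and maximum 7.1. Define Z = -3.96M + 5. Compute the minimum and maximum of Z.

a = -3.96 < 0, so order reverses: min(Z) = a·max(M)+b = (-3.96)·7.1 + 5 = -23.116; max(Z) = a·min(M)+b = (-3.96)·2 + 5 = -2.92.

min(Z) = -23.116, max(Z) = -2.92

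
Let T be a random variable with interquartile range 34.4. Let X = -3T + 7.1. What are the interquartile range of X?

Under X = aT + b, IQR(X) = |a|·IQR(T) = |-3|·34.4 = 103.2 (shifts cancel; spread scales by |a|).

IQR(X) = 103.2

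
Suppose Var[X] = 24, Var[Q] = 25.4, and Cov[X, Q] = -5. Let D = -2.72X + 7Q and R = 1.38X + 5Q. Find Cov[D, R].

Cov[D, R] = 818.6136

By bilinearity, Cov[D, R] = ac·Var[X] + bd·Var[Q] + (ad+bc)·Cov[X, Q], with a=-2.72, b=7, c=1.38, d=5.
ac·Var[X] = (-2.72)·1.38·24 = -90.0864
bd·Var[Q] = 7·5·25.4 = 889
(ad+bc)·Cov[X, Q] = (-3.94)·(-5) = 19.7
Cov[D, R] = -90.0864 + 889 + 19.7 = 818.6136.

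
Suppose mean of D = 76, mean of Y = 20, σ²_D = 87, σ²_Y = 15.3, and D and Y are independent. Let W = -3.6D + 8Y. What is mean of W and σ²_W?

mean of W = -113.6, σ²_W = 2106.72

mean of W = (-3.6)·mean of D + 8·mean of Y = (-3.6)·76 + 8·20 = -113.6.
σ²_W = a²·σ²_D + b²·σ²_Y + 2ab·Cov[D, Y] with a = -3.6, b = 8.
Independence gives Cov[D, Y] = 0.
= (-3.6)²·87 + 8²·15.3 + 2·(-3.6)·8·0
= 1127.52 + 979.2 + 0 = 2106.72.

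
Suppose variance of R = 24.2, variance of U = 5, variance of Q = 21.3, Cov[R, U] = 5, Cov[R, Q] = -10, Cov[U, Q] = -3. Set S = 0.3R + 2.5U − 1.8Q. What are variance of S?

variance of S = a²·variance of R + b²·variance of U + c²·variance of Q + 2ab·Cov[R, U] + 2ac·Cov[R, Q] + 2bc·Cov[U, Q], with a = 0.3, b = 2.5, c = -1.8.
= 2.178 + 31.25 + 69.012 + 7.5 + 10.8 + 27
= 147.74.

variance of S = 147.74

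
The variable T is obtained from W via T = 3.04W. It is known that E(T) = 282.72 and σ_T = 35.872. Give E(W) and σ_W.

From T = 3.04W: E(T) = a·E(W) + b, so E(W) = (E(T) − b)/a = (282.72 − 0)/3.04 = 93.
σ_T = |a|·σ_W, so σ_W = 35.872/|3.04| = 11.8.

E(W) = 93, σ_W = 11.8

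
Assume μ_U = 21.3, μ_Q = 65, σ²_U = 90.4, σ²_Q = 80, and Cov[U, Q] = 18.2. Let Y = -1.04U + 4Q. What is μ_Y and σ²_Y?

μ_Y = 237.848, σ²_Y = 1226.35264

μ_Y = (-1.04)·μ_U + 4·μ_Q = (-1.04)·21.3 + 4·65 = 237.848.
σ²_Y = a²·σ²_U + b²·σ²_Q + 2ab·Cov[U, Q] with a = -1.04, b = 4.
= (-1.04)²·90.4 + 4²·80 + 2·(-1.04)·4·18.2
= 97.77664 + 1280 + (-151.424) = 1226.35264.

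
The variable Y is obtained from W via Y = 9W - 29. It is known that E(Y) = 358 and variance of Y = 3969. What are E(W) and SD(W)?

From Y = 9W - 29: E(Y) = a·E(W) + b, so E(W) = (E(Y) − b)/a = (358 − (-29))/9 = 43.
SD(Y) = √3969 = 63.
SD(Y) = |a|·SD(W), so SD(W) = 63/|9| = 7.

E(W) = 43, SD(W) = 7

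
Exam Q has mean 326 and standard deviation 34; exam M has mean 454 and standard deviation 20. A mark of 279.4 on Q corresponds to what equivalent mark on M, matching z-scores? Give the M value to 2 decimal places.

z = (279.4 − 326)/34 ≈ -1.3706.
M = 454 + z·20 = 454 + (279.4 − 326)·20/34 ≈ 426.59.

M = 426.59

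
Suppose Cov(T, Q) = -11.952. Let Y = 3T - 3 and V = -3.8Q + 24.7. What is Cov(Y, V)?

Cov(Y, V) = a·c·Cov(T, Q) = 3·(-3.8)·(-11.952) = 136.2528. Additive constants drop out.

Cov(Y, V) = 136.2528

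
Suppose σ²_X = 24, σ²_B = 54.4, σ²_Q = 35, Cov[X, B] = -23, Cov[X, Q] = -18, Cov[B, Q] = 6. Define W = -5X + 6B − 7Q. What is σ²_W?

σ²_W = a²·σ²_X + b²·σ²_B + c²·σ²_Q + 2ab·Cov[X, B] + 2ac·Cov[X, Q] + 2bc·Cov[B, Q], with a = -5, b = 6, c = -7.
= 600 + 1958.4 + 1715 + 1380 + (-1260) + (-504)
= 3889.4.

σ²_W = 3889.4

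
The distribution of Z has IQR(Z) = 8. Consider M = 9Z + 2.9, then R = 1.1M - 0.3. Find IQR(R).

IQR(M) = |9|·8 = 72.
IQR(R) = |1.1|·72 = 79.2.

IQR(R) = 79.2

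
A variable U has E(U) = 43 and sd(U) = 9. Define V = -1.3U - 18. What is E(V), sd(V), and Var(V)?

V = -1.3U - 18 is linear with a = -1.3, b = -18.
E(V) = a·E(U) + b = (-1.3)·43 + (-18) = -73.9.
sd(V) = |a|·sd(U) = |-1.3|·9 = 11.7.
Var(U) = 9² = 81.
Var(V) = a²·Var(U) = (-1.3)²·81 = 136.89 (the additive constant -18 does not affect variance).

E(V) = -73.9, sd(V) = 11.7, Var(V) = 136.89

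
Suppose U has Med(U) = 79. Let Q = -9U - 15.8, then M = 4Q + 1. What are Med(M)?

Med(Q) = (-9)·79 + (-15.8) = -726.8.
Med(M) = 4·(-726.8) + 1 = -2906.2.

Med(M) = -2906.2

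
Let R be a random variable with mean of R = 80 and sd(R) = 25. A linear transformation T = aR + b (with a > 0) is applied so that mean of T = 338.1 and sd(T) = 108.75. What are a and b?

sd(T) = a·sd(R) (a > 0), so a = 108.75/25 = 4.35.
mean of T = a·mean of R + b, so b = 338.1 − 4.35·80 = -9.9.

a = 4.35, b = -9.9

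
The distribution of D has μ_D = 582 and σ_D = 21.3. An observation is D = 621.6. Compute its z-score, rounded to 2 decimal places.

z = (D − μ_D) / σ_D = (621.6 − 582) / 21.3 ≈ 1.86.

z = 1.86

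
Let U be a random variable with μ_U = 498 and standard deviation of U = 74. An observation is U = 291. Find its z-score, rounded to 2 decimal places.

z = (U − μ_U) / standard deviation of U = (291 − 498) / 74 ≈ -2.80.

z = -2.80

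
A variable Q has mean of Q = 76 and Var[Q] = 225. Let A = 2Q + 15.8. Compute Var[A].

Var[A] = 900

A = 2Q + 15.8 is linear with a = 2, b = 15.8.
Var[A] = a²·Var[Q] = 2²·225 = 900 (the additive constant 15.8 does not affect variance).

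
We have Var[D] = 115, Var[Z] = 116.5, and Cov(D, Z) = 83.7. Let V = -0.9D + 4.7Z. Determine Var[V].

Var[V] = 1958.533

Var[V] = a²·Var[D] + b²·Var[Z] + 2ab·Cov(D, Z) with a = -0.9, b = 4.7.
= (-0.9)²·115 + 4.7²·116.5 + 2·(-0.9)·4.7·83.7
= 93.15 + 2573.485 + (-708.102) = 1958.533.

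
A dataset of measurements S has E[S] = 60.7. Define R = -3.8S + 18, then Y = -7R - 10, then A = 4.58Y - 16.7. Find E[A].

E[A] = 6755.3796

E[R] = (-3.8)·60.7 + 18 = -212.66.
E[Y] = (-7)·(-212.66) + (-10) = 1478.62.
E[A] = 4.58·1478.62 + (-16.7) = 6755.3796.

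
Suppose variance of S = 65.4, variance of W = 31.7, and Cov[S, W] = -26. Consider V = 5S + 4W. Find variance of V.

variance of V = a²·variance of S + b²·variance of W + 2ab·Cov[S, W] with a = 5, b = 4.
= 5²·65.4 + 4²·31.7 + 2·5·4·(-26)
= 1635 + 507.2 + (-1040) = 1102.2.

variance of V = 1102.2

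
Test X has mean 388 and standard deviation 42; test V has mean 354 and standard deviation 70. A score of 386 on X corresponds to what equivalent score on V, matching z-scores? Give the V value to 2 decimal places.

z = (386 − 388)/42 ≈ -0.0476.
V = 354 + z·70 = 354 + (386 − 388)·70/42 ≈ 350.67.

V = 350.67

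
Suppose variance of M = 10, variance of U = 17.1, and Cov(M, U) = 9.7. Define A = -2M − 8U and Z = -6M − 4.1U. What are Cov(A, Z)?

By bilinearity, Cov(A, Z) = ac·variance of M + bd·variance of U + (ad+bc)·Cov(M, U), with a=-2, b=-8, c=-6, d=-4.1.
ac·variance of M = (-2)·(-6)·10 = 120
bd·variance of U = (-8)·(-4.1)·17.1 = 560.88
(ad+bc)·Cov(M, U) = (56.2)·9.7 = 545.14
Cov(A, Z) = 120 + 560.88 + 545.14 = 1226.02.

Cov(A, Z) = 1226.02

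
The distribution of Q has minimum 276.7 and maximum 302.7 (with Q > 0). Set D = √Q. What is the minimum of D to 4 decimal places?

√Q is increasing on this domain, so min(D) comes from min(Q) = 276.7: min(D) = √(276.7) ≈ 16.6343.

min(D) = 16.6343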